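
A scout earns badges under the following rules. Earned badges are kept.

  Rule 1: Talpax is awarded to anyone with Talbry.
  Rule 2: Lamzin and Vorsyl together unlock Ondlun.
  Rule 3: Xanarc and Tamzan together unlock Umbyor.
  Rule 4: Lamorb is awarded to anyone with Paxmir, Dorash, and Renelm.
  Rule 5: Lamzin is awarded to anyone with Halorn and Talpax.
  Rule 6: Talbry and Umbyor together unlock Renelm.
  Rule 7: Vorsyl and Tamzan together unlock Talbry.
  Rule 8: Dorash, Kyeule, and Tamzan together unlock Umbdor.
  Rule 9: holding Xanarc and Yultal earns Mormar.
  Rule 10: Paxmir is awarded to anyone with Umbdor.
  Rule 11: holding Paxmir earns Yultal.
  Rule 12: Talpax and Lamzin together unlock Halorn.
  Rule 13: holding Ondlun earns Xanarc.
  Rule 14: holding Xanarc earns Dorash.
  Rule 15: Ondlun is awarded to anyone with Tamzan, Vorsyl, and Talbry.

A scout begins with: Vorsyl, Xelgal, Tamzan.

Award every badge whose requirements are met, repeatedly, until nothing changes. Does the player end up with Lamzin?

Lamzin would need Halorn and Talpax (Rule 5), but Halorn is never earned.

No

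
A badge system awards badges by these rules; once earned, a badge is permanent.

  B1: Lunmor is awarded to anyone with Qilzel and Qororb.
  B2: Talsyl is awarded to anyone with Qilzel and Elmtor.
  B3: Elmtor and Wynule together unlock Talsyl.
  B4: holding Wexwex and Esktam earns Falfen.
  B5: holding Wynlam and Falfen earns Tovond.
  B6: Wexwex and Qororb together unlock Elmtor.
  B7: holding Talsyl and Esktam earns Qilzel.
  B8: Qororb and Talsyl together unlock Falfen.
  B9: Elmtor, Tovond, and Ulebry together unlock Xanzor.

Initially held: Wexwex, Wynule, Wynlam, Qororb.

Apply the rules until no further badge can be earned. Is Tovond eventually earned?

With Wexwex and Qororb, Elmtor is earned (B6).
With Elmtor and Wynule, Talsyl is earned (B3).
With Qororb and Talsyl, Falfen is earned (B8).
With Wynlam and Falfen, Tovond is earned (B5).

Yes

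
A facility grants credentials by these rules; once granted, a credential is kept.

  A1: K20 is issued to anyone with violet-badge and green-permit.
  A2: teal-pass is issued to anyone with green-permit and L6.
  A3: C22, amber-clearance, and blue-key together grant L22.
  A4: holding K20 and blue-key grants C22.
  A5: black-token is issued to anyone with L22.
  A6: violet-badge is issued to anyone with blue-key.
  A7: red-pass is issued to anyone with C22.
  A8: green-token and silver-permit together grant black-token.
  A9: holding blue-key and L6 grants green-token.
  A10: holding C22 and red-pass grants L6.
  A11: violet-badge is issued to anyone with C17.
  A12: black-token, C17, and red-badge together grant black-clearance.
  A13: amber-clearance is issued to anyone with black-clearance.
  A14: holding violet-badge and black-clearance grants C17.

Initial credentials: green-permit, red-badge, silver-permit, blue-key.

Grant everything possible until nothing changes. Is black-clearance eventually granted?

No

black-clearance would need black-token, C17, and red-badge (A12), but C17 is never granted.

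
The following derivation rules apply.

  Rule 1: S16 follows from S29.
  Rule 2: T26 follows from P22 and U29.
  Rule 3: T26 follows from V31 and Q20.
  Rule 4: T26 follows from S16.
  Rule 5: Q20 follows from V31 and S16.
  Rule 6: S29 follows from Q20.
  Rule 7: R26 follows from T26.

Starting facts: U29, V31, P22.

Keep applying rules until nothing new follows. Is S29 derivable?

No

S29 would need Q20 (Rule 6), but Q20 is never established.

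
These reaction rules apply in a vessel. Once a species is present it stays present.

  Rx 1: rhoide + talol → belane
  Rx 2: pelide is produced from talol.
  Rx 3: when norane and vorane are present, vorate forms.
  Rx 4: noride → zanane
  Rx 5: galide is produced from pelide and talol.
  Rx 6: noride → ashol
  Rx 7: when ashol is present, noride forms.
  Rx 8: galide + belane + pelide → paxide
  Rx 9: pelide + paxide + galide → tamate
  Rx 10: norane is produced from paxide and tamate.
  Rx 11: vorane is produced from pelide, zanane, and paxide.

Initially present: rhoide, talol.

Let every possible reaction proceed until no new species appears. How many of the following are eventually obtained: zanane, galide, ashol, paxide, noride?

rhoide and talol present → belane forms (Rx 1).
talol present → pelide forms (Rx 2).
pelide and talol present → galide forms (Rx 5).
galide, belane, and pelide present → paxide forms (Rx 8).
zanane would need noride (Rx 4), but noride never forms.
galide: reached.
ashol would need noride (Rx 6), but noride never forms.
paxide: reached.
noride would need ashol (Rx 7), but ashol never forms.
Reached: galide and paxide — 2 of the 5.

2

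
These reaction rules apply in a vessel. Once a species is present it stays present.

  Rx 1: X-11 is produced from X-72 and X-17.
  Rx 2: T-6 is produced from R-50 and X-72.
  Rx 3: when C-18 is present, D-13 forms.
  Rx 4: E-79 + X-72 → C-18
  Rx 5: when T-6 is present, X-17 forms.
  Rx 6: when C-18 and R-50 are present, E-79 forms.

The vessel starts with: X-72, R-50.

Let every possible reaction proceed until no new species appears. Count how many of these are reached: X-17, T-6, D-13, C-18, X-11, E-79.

R-50 and X-72 present → T-6 forms (Rx 2).
T-6 present → X-17 forms (Rx 5).
X-72 and X-17 present → X-11 forms (Rx 1).
X-17: reached.
T-6: reached.
D-13 would need C-18 (Rx 3), but C-18 never forms.
C-18 would need E-79 and X-72 (Rx 4), but E-79 never forms.
X-11: reached.
E-79 would need C-18 and R-50 (Rx 6), but C-18 never forms.
Reached: X-17, T-6, and X-11 — 3 of the 6.

3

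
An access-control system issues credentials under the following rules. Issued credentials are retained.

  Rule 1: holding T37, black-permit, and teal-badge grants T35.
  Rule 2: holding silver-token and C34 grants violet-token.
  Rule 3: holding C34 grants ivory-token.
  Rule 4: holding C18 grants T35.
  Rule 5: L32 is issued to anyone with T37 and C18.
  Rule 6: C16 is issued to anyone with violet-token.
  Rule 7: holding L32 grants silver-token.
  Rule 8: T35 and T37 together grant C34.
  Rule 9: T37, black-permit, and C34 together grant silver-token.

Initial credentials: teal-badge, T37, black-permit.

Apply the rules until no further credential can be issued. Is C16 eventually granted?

Yes

Holding T37, black-permit, and teal-badge grants T35 (Rule 1).
Holding T35 and T37 grants C34 (Rule 8).
Holding T37, black-permit, and C34 grants silver-token (Rule 9).
Holding silver-token and C34 grants violet-token (Rule 2).
Holding violet-token grants C16 (Rule 6).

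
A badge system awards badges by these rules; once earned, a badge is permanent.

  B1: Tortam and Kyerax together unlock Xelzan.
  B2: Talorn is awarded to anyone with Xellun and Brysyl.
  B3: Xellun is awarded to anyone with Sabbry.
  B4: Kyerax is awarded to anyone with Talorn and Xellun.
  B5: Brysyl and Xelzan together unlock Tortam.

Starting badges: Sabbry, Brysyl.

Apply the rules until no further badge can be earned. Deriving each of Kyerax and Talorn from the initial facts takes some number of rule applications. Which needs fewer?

Talorn

Talorn: With Sabbry, Xellun is earned (B3). With Xellun and Brysyl, Talorn is earned (B2). [2 rule applications]
Kyerax: With Sabbry, Xellun is earned (B3). With Xellun and Brysyl, Talorn is earned (B2). With Talorn and Xellun, Kyerax is earned (B4). [3 rule applications]
Talorn needs fewer.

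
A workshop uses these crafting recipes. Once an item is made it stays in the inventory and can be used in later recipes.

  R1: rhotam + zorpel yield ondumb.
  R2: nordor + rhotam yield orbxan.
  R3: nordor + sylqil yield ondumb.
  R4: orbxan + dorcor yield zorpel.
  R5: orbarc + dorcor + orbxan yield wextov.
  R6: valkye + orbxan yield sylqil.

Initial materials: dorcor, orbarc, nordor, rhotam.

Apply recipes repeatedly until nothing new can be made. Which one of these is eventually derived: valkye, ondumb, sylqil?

ondumb

nordor + rhotam → orbxan (R2).
Using R4, orbxan and dorcor make zorpel.
rhotam + zorpel → ondumb (R1).
No rule produces valkye, and it is not given. sylqil would need valkye and orbxan (R6), but valkye is never obtained.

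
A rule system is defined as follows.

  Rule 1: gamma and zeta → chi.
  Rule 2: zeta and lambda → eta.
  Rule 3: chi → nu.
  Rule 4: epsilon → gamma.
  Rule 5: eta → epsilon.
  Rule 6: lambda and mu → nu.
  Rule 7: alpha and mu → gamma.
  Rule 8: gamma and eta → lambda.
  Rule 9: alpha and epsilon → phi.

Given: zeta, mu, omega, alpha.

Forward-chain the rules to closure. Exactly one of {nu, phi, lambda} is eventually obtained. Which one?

alpha and mu hold, so gamma follows (Rule 7).
gamma and zeta hold, so chi follows (Rule 1).
From chi, Rule 3 gives nu.
phi would need alpha and epsilon (Rule 9), but epsilon is never established. lambda would need gamma and eta (Rule 8), but eta is never established.

nu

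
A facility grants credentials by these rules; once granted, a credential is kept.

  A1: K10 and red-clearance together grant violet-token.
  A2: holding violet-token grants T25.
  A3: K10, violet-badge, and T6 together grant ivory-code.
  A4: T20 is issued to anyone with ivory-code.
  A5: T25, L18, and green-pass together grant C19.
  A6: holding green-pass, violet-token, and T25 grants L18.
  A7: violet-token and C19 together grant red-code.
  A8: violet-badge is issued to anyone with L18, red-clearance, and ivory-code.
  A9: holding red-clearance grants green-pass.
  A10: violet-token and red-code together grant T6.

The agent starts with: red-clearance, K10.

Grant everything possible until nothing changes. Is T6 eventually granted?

Yes

Holding red-clearance grants green-pass (A9).
Holding K10 and red-clearance grants violet-token (A1).
Holding violet-token grants T25 (A2).
Holding green-pass, violet-token, and T25 grants L18 (A6).
Holding T25, L18, and green-pass grants C19 (A5).
Holding violet-token and C19 grants red-code (A7).
Holding violet-token and red-code grants T6 (A10).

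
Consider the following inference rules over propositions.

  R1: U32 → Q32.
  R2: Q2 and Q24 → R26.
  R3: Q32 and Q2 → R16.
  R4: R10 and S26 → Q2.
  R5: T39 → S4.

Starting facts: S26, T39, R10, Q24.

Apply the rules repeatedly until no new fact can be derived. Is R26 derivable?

From R10 and S26, R4 gives Q2.
From Q2 and Q24, R2 gives R26.

Yes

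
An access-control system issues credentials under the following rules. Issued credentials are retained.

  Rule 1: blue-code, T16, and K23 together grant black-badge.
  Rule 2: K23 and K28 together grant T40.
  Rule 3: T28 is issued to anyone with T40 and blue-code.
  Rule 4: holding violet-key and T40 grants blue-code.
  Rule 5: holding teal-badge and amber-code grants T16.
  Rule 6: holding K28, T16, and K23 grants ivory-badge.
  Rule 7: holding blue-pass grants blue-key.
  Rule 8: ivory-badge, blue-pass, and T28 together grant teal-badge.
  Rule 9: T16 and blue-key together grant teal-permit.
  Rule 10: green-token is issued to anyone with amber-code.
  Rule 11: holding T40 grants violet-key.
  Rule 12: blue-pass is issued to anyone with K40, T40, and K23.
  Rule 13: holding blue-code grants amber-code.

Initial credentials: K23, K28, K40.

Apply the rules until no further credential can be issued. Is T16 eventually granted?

T16 would need teal-badge and amber-code (Rule 5), but teal-badge is never granted.

No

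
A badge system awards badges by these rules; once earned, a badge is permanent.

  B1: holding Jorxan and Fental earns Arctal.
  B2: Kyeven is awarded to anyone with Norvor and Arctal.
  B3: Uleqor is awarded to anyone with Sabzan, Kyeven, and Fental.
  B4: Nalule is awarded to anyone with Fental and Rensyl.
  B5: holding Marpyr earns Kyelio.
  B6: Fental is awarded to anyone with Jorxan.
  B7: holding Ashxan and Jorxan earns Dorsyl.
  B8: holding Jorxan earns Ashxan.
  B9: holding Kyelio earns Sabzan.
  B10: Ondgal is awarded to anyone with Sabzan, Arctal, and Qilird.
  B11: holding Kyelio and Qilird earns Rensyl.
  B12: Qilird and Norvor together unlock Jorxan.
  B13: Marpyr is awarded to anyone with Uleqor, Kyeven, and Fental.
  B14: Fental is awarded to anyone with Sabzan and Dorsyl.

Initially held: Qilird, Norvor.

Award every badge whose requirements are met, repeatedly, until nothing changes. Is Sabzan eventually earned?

No

Sabzan would need Kyelio (B9), but Kyelio is never earned.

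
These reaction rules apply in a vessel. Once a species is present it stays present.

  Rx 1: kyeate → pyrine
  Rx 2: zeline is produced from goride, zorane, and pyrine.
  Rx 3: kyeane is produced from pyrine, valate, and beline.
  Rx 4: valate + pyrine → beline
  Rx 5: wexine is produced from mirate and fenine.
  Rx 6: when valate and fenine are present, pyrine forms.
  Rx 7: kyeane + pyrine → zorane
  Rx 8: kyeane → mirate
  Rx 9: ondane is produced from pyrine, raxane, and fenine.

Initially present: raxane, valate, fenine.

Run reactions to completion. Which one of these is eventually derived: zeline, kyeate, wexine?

valate and fenine present → pyrine forms (Rx 6).
valate and pyrine present → beline forms (Rx 4).
pyrine, valate, and beline present → kyeane forms (Rx 3).
kyeane present → mirate forms (Rx 8).
mirate and fenine present → wexine forms (Rx 5).
zeline would need goride, zorane, and pyrine (Rx 2), but goride never forms. No rule produces kyeate, and it is not given.

wexine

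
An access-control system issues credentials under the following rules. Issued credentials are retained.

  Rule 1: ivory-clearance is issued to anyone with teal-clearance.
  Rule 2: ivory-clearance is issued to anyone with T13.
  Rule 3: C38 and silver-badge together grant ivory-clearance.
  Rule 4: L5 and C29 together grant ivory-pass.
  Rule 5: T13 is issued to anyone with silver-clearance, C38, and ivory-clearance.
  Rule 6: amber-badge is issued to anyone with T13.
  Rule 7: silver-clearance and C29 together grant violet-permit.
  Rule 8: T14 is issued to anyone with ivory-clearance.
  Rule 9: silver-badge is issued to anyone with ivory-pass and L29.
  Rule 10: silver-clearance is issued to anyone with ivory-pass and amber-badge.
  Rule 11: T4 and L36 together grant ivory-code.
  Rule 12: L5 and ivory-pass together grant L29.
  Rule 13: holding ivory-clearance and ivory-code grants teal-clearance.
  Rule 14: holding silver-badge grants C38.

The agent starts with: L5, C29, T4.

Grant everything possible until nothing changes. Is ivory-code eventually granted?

No

ivory-code would need T4 and L36 (Rule 11), but L36 is never granted.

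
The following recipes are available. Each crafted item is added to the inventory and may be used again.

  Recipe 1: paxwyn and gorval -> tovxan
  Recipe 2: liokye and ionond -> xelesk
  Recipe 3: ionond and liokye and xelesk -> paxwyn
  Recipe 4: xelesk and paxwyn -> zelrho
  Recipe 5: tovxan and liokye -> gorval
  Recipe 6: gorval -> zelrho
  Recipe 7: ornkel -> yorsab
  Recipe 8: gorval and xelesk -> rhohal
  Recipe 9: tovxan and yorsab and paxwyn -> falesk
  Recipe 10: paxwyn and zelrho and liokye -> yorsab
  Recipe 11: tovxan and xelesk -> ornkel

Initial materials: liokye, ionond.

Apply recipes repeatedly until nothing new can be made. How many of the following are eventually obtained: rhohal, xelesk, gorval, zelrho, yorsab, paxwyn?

liokye and ionond -> xelesk (Recipe 2).
ionond and liokye and xelesk -> paxwyn (Recipe 3).
xelesk and paxwyn -> zelrho (Recipe 4).
paxwyn and zelrho and liokye -> yorsab (Recipe 10).
rhohal would need gorval and xelesk (Recipe 8), but gorval is never obtained.
xelesk: reached.
gorval would need tovxan and liokye (Recipe 5), but tovxan is never obtained.
zelrho: reached.
yorsab: reached.
paxwyn: reached.
Reached: xelesk, zelrho, yorsab, and paxwyn — 4 of the 6.

4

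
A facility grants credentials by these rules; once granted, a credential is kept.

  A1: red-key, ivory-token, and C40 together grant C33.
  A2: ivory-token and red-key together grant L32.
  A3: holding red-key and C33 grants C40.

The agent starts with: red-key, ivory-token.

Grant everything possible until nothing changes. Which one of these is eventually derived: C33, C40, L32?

L32

Holding ivory-token and red-key grants L32 (A2).
C33 would need red-key, ivory-token, and C40 (A1), but C40 is never granted. C40 would need red-key and C33 (A3), but C33 is never granted.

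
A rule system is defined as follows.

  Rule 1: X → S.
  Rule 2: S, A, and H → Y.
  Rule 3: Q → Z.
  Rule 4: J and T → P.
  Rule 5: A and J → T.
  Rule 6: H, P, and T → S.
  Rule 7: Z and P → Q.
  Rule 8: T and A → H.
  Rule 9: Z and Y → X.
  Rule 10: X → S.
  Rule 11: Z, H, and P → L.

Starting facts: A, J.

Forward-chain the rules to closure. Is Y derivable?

From A and J, Rule 5 gives T.
J and T hold, so P follows (Rule 4).
T and A hold, so H follows (Rule 8).
H, P, and T hold, so S follows (Rule 6).
From S, A, and H, Rule 2 gives Y.

Yes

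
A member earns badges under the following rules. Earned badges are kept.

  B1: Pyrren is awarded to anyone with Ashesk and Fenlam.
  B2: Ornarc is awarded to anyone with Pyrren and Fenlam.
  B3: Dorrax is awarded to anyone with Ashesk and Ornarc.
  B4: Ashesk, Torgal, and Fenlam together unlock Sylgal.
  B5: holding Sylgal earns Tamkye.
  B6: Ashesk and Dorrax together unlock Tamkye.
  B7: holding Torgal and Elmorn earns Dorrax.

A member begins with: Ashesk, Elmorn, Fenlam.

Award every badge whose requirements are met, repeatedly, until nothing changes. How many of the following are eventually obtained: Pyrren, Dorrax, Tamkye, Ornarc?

With Ashesk and Fenlam, Pyrren is earned (B1).
With Pyrren and Fenlam, Ornarc is earned (B2).
With Ashesk and Ornarc, Dorrax is earned (B3).
With Ashesk and Dorrax, Tamkye is earned (B6).
Pyrren: reached.
Dorrax: reached.
Tamkye: reached.
Ornarc: reached.
All 4 are reached.

4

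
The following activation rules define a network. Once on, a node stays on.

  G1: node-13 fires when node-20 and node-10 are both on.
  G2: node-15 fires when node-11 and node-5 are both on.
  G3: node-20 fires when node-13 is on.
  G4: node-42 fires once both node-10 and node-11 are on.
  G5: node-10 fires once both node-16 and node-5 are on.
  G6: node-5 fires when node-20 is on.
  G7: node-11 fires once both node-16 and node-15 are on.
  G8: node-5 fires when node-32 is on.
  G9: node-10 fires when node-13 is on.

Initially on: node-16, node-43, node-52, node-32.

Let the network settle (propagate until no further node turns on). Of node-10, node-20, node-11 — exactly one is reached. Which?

node-10

G8: node-32 on → node-5 on.
G5: node-16 and node-5 on → node-10 on.
node-20 would need node-13 (G3), but node-13 never turns on. node-11 would need node-16 and node-15 (G7), but node-15 never turns on.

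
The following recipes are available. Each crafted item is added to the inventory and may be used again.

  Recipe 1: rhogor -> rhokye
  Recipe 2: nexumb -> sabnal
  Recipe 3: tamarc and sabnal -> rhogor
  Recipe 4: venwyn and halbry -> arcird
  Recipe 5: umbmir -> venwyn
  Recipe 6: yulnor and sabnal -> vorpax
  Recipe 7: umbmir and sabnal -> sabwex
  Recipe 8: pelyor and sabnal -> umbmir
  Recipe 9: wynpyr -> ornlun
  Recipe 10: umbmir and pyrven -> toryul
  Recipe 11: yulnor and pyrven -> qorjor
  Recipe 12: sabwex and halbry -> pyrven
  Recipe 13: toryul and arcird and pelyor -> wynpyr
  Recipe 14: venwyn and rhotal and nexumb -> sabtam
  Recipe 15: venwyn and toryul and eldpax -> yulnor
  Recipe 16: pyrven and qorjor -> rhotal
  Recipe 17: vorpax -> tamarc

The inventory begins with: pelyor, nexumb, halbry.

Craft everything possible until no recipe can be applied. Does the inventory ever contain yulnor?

No

yulnor would need venwyn, toryul, and eldpax (Recipe 15), but eldpax is never obtained.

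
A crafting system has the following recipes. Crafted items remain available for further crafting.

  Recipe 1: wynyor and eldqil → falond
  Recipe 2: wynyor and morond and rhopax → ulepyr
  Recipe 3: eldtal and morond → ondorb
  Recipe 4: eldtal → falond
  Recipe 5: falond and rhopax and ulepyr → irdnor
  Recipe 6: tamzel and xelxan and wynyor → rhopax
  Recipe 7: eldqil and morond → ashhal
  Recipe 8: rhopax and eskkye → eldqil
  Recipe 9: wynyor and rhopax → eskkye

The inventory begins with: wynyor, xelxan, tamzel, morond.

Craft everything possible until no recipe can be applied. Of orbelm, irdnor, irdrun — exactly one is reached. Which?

Using Recipe 6, tamzel, xelxan, and wynyor make rhopax.
wynyor and rhopax → eskkye (Recipe 9).
wynyor and morond and rhopax → ulepyr (Recipe 2).
rhopax and eskkye → eldqil (Recipe 8).
wynyor and eldqil → falond (Recipe 1).
falond and rhopax and ulepyr → irdnor (Recipe 5).
No rule produces orbelm, and it is not given. No rule produces irdrun, and it is not given.

irdnor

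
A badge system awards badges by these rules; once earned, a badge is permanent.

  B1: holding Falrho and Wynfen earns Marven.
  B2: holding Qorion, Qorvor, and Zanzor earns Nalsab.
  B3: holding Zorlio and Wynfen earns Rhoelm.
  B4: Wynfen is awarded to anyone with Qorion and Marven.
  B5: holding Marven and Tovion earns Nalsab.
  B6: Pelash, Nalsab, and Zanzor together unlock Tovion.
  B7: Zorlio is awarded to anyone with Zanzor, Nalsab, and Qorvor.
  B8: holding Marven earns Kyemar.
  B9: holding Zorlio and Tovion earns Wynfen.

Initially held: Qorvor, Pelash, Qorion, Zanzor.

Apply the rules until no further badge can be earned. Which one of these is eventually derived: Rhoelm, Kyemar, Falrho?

With Qorion, Qorvor, and Zanzor, Nalsab is earned (B2).
With Zanzor, Nalsab, and Qorvor, Zorlio is earned (B7).
With Pelash, Nalsab, and Zanzor, Tovion is earned (B6).
With Zorlio and Tovion, Wynfen is earned (B9).
With Zorlio and Wynfen, Rhoelm is earned (B3).
No rule produces Falrho, and it is not given. Kyemar would need Marven (B8), but Marven is never earned.

Rhoelm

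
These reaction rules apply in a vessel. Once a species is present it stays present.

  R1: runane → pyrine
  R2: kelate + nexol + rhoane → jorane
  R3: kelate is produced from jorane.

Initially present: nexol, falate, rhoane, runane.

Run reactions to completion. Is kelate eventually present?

No

kelate would need jorane (R3), but jorane never forms.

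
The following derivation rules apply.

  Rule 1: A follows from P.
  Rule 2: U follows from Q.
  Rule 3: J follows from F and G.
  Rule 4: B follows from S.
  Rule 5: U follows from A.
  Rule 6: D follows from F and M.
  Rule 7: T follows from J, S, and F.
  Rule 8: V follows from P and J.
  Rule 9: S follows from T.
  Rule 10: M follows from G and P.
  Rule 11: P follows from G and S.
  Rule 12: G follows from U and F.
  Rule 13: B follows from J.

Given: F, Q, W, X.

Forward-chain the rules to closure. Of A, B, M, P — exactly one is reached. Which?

B

From Q, Rule 2 gives U.
From U and F, Rule 12 gives G.
From F and G, Rule 3 gives J.
From J, Rule 13 gives B.
M would need G and P (Rule 10), but P is never established. A would need P (Rule 1), but P is never established. P would need G and S (Rule 11), but S is never established.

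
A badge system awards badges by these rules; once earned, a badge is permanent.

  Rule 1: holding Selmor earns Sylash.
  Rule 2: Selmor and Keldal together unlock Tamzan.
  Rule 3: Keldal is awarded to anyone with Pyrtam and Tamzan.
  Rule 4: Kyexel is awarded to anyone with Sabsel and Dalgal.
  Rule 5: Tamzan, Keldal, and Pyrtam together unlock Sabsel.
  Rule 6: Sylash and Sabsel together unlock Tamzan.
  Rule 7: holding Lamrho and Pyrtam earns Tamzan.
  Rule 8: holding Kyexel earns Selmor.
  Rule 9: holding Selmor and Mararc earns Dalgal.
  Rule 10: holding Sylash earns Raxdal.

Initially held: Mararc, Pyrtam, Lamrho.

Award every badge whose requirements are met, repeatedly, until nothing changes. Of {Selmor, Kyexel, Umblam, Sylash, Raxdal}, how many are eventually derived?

Selmor would need Kyexel (Rule 8), but Kyexel is never earned.
Kyexel would need Sabsel and Dalgal (Rule 4), but Dalgal is never earned.
No rule produces Umblam, and it is not given.
Sylash would need Selmor (Rule 1), but Selmor is never earned.
Raxdal would need Sylash (Rule 10), but Sylash is never earned.
None of the 5 are reached.

0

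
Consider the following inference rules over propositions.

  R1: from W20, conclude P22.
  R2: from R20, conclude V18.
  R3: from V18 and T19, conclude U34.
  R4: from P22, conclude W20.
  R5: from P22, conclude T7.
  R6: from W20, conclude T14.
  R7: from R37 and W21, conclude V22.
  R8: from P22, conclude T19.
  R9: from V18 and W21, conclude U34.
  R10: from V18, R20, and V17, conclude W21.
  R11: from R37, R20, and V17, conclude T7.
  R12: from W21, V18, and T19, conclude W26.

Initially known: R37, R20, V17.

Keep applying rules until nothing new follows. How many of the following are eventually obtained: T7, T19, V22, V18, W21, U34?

From R37, R20, and V17, R11 gives T7.
From R20, R2 gives V18.
From V18, R20, and V17, R10 gives W21.
From V18 and W21, R9 gives U34.
From R37 and W21, R7 gives V22.
T7: reached.
T19 would need P22 (R8), but P22 is never established.
V22: reached.
V18: reached.
W21: reached.
U34: reached.
Reached: T7, V22, V18, W21, and U34 — 5 of the 6.

5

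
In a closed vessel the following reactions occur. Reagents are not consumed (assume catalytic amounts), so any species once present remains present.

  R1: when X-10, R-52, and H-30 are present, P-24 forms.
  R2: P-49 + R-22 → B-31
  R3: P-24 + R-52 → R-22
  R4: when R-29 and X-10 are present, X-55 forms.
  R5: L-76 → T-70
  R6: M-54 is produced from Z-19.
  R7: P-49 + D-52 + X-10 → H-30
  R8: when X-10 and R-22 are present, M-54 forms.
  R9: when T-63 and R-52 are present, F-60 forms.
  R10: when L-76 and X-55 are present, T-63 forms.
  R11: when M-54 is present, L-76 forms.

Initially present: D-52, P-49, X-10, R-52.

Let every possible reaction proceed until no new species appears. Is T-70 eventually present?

Yes

P-49, D-52, and X-10 present → H-30 forms (R7).
X-10, R-52, and H-30 present → P-24 forms (R1).
P-24 and R-52 present → R-22 forms (R3).
X-10 and R-22 present → M-54 forms (R8).
M-54 present → L-76 forms (R11).
L-76 present → T-70 forms (R5).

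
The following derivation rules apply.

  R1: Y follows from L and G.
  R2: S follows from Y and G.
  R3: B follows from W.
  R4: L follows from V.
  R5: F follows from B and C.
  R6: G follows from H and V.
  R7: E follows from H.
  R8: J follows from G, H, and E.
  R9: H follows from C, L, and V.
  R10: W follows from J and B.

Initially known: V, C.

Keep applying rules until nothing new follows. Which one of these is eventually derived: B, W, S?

S

V holds, so L follows (R4).
From C, L, and V, R9 gives H.
From H and V, R6 gives G.
From L and G, R1 gives Y.
Y and G hold, so S follows (R2).
W would need J and B (R10), but B is never established. B would need W (R3), but W is never established.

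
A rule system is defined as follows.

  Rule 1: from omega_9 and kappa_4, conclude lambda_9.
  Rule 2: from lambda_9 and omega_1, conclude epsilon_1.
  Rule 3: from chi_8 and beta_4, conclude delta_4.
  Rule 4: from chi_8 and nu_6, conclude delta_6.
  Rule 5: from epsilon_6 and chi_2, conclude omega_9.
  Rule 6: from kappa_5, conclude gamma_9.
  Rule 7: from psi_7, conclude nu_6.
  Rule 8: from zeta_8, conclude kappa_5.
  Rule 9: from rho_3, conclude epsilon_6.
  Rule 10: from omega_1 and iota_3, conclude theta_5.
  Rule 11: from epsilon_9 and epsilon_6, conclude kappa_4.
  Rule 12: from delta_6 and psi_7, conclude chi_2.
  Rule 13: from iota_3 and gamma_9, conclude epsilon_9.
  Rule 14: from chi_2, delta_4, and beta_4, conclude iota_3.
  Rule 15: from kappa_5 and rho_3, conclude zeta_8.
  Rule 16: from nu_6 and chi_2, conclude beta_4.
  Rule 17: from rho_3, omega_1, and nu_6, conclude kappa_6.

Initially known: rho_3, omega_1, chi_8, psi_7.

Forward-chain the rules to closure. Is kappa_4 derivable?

kappa_4 would need epsilon_9 and epsilon_6 (Rule 11), but epsilon_9 is never established.

No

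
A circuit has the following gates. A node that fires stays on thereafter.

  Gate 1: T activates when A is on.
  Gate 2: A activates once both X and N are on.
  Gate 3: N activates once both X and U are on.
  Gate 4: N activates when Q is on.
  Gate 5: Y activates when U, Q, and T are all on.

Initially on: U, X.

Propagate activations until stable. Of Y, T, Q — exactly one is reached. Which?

T

X and U are on, so N activates (Gate 3).
X and N are on, so A activates (Gate 2).
Gate 1: A on → T on.
Y would need U, Q, and T (Gate 5), but Q never turns on. No rule produces Q, and it is not given.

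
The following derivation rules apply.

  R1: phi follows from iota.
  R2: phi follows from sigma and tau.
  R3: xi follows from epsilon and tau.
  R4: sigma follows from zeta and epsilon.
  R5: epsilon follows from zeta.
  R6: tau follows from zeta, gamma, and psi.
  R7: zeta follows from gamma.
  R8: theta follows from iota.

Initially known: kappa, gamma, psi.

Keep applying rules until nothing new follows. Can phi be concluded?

From gamma, R7 gives zeta.
From zeta, R5 gives epsilon.
zeta, gamma, and psi hold, so tau follows (R6).
zeta and epsilon hold, so sigma follows (R4).
sigma and tau hold, so phi follows (R2).

Yes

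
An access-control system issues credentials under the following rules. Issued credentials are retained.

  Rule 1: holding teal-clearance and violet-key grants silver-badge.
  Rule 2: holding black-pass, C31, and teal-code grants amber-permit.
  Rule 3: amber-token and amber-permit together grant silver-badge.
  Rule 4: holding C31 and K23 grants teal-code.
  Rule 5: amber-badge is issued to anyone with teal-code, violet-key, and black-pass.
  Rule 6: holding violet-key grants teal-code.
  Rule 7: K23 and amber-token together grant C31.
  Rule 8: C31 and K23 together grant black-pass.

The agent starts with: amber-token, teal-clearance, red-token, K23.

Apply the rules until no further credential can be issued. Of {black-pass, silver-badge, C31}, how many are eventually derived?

Holding K23 and amber-token grants C31 (Rule 7).
Holding C31 and K23 grants teal-code (Rule 4).
Holding C31 and K23 grants black-pass (Rule 8).
Holding black-pass, C31, and teal-code grants amber-permit (Rule 2).
Holding amber-token and amber-permit grants silver-badge (Rule 3).
black-pass: reached.
silver-badge: reached.
C31: reached.
All 3 are reached.

3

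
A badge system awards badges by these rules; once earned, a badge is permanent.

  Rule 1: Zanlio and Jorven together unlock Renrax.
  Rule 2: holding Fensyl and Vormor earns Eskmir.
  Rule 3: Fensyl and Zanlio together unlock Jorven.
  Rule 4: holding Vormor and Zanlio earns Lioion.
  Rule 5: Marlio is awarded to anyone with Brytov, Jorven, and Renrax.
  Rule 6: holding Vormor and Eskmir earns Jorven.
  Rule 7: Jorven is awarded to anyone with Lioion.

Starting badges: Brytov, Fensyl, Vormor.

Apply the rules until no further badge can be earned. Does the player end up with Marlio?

No

Marlio would need Brytov, Jorven, and Renrax (Rule 5), but Renrax is never earned.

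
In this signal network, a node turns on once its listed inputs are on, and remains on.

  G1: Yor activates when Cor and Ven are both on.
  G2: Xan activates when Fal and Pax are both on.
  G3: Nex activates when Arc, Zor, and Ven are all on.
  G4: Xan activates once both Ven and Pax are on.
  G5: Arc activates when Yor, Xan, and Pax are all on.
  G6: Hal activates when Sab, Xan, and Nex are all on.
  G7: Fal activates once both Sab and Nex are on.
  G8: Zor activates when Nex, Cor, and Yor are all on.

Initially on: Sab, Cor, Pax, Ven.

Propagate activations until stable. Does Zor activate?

No

Zor would need Nex, Cor, and Yor (G8), but Nex never turns on.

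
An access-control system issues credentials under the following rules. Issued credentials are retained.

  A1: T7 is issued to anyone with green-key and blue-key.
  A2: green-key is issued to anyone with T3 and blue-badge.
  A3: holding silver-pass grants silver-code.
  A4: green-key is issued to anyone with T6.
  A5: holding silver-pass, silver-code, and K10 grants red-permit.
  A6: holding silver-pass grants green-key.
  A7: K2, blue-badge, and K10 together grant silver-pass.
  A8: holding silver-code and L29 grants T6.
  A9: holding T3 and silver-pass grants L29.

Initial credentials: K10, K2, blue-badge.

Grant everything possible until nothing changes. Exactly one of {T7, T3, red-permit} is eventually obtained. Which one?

Holding K2, blue-badge, and K10 grants silver-pass (A7).
Holding silver-pass grants silver-code (A3).
Holding silver-pass, silver-code, and K10 grants red-permit (A5).
T7 would need green-key and blue-key (A1), but blue-key is never granted. No rule produces T3, and it is not given.

red-permit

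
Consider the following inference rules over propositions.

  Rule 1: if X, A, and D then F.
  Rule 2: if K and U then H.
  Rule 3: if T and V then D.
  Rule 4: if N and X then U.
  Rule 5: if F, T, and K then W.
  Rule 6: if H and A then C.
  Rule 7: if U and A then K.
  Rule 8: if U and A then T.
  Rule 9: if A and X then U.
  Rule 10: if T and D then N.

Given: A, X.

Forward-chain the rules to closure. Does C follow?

From A and X, Rule 9 gives U.
From U and A, Rule 7 gives K.
K and U hold, so H follows (Rule 2).
From H and A, Rule 6 gives C.

Yes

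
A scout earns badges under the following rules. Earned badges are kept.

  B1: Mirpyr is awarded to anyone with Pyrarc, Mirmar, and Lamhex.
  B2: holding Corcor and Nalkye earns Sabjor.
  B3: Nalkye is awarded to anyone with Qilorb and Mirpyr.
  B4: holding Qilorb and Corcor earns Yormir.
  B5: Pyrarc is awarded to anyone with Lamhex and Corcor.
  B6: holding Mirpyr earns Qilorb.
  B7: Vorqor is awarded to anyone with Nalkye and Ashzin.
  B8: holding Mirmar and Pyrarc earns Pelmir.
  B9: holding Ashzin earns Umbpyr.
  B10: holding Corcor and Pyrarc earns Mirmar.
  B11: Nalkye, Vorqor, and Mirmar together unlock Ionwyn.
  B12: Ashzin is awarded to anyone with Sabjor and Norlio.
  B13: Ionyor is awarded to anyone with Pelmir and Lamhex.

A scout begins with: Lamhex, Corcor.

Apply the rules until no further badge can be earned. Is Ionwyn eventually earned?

Ionwyn would need Nalkye, Vorqor, and Mirmar (B11), but Vorqor is never earned.

No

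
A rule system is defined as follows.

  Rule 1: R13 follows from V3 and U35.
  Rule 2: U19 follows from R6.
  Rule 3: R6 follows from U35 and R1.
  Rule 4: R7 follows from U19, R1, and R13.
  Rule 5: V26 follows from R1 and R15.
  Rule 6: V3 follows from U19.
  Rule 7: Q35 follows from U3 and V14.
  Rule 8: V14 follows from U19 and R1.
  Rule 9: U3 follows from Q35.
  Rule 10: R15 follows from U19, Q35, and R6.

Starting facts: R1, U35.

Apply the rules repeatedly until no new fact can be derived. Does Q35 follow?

Q35 would need U3 and V14 (Rule 7), but U3 is never established.

No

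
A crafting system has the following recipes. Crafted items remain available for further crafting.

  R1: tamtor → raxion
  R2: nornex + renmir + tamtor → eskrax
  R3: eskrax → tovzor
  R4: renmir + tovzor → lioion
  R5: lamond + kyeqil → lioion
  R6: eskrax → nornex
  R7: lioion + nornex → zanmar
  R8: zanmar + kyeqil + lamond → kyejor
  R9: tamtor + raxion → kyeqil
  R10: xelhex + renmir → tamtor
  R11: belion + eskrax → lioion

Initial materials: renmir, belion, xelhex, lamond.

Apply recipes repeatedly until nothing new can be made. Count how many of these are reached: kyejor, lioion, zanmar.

1

Using R10, xelhex and renmir make tamtor.
Using R1, tamtor makes raxion.
tamtor + raxion → kyeqil (R9).
Using R5, lamond and kyeqil make lioion.
kyejor would need zanmar, kyeqil, and lamond (R8), but zanmar is never obtained.
lioion: reached.
zanmar would need lioion and nornex (R7), but nornex is never obtained.
Reached: lioion — 1 of the 3.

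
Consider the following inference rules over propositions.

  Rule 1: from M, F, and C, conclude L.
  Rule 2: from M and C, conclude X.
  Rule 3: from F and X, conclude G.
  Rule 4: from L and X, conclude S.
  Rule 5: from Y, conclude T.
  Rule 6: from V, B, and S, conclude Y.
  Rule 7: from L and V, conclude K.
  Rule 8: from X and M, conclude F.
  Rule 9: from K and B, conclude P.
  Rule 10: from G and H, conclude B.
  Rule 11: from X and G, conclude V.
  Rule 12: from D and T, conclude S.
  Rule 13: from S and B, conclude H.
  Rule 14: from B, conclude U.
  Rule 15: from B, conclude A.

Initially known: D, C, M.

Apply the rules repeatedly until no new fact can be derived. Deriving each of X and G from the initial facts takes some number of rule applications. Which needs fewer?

X: From M and C, Rule 2 gives X. [1 rule application]
G: M and C hold, so X follows (Rule 2). From X and M, Rule 8 gives F. From F and X, Rule 3 gives G. [3 rule applications]
X needs fewer.

X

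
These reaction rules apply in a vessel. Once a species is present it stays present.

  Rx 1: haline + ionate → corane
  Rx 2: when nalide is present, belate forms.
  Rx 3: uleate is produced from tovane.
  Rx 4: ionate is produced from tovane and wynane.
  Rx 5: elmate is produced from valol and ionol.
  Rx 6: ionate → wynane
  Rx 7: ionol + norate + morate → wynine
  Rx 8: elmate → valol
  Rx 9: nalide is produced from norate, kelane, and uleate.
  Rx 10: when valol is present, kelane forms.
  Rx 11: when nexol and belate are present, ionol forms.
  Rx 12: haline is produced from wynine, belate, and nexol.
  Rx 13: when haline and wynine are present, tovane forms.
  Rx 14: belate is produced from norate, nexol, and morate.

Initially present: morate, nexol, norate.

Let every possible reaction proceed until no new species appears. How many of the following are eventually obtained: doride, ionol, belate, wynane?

2

norate, nexol, and morate present → belate forms (Rx 14).
nexol and belate present → ionol forms (Rx 11).
No rule produces doride, and it is not given.
ionol: reached.
belate: reached.
wynane would need ionate (Rx 6), but ionate never forms.
Reached: ionol and belate — 2 of the 4.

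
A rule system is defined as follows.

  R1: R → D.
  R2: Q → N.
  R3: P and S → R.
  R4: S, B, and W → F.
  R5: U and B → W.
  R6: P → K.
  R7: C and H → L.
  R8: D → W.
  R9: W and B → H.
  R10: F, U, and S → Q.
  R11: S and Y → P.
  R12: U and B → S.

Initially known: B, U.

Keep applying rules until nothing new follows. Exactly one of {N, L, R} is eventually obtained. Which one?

From U and B, R5 gives W.
U and B hold, so S follows (R12).
S, B, and W hold, so F follows (R4).
From F, U, and S, R10 gives Q.
Q holds, so N follows (R2).
R would need P and S (R3), but P is never established. L would need C and H (R7), but C is never established.

N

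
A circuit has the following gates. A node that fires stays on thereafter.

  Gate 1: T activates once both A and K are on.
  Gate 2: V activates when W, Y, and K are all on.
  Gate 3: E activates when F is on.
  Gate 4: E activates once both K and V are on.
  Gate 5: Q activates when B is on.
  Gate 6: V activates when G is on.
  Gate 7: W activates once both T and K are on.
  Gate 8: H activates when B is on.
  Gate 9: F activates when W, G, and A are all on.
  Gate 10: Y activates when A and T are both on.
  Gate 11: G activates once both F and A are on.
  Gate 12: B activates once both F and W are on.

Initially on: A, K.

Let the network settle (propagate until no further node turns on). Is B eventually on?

No

B would need F and W (Gate 12), but F never turns on.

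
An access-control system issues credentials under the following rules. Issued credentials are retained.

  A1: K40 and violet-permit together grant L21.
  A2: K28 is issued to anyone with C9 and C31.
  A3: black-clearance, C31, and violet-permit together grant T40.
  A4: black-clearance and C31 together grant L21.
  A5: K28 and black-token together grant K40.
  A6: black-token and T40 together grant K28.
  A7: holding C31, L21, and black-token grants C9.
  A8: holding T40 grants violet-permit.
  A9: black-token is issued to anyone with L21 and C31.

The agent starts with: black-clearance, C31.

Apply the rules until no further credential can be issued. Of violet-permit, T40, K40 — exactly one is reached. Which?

K40

Holding black-clearance and C31 grants L21 (A4).
Holding L21 and C31 grants black-token (A9).
Holding C31, L21, and black-token grants C9 (A7).
Holding C9 and C31 grants K28 (A2).
Holding K28 and black-token grants K40 (A5).
violet-permit would need T40 (A8), but T40 is never granted. T40 would need black-clearance, C31, and violet-permit (A3), but violet-permit is never granted.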